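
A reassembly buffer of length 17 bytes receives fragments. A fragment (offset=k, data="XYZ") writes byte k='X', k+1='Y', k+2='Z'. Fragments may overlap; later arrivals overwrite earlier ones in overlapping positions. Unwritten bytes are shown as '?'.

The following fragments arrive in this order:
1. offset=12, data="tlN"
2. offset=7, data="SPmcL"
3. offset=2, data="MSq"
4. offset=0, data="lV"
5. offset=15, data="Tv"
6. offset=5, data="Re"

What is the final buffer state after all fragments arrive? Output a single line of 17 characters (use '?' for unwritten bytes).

Answer: lVMSqReSPmcLtlNTv

Derivation:
Fragment 1: offset=12 data="tlN" -> buffer=????????????tlN??
Fragment 2: offset=7 data="SPmcL" -> buffer=???????SPmcLtlN??
Fragment 3: offset=2 data="MSq" -> buffer=??MSq??SPmcLtlN??
Fragment 4: offset=0 data="lV" -> buffer=lVMSq??SPmcLtlN??
Fragment 5: offset=15 data="Tv" -> buffer=lVMSq??SPmcLtlNTv
Fragment 6: offset=5 data="Re" -> buffer=lVMSqReSPmcLtlNTv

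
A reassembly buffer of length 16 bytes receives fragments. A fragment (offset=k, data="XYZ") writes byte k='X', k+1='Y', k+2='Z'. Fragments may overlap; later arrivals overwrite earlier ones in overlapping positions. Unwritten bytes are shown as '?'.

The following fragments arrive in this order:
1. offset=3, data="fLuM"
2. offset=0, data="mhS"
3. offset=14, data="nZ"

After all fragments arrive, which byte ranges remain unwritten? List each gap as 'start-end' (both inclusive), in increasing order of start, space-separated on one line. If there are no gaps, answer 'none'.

Fragment 1: offset=3 len=4
Fragment 2: offset=0 len=3
Fragment 3: offset=14 len=2
Gaps: 7-13

Answer: 7-13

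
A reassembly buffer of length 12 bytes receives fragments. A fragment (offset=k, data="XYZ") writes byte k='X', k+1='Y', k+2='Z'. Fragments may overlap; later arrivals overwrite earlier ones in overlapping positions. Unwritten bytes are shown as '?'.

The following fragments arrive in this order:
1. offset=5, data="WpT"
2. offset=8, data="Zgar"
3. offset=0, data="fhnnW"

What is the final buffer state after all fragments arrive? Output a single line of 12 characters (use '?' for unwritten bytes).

Answer: fhnnWWpTZgar

Derivation:
Fragment 1: offset=5 data="WpT" -> buffer=?????WpT????
Fragment 2: offset=8 data="Zgar" -> buffer=?????WpTZgar
Fragment 3: offset=0 data="fhnnW" -> buffer=fhnnWWpTZgar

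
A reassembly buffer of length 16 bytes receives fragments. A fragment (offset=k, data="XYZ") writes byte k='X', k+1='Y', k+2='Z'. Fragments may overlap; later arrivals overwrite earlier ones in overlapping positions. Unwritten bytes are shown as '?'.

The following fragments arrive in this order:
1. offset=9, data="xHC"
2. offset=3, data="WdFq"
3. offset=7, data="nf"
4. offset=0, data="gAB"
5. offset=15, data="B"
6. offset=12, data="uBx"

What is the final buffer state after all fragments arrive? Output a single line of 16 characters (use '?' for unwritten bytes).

Fragment 1: offset=9 data="xHC" -> buffer=?????????xHC????
Fragment 2: offset=3 data="WdFq" -> buffer=???WdFq??xHC????
Fragment 3: offset=7 data="nf" -> buffer=???WdFqnfxHC????
Fragment 4: offset=0 data="gAB" -> buffer=gABWdFqnfxHC????
Fragment 5: offset=15 data="B" -> buffer=gABWdFqnfxHC???B
Fragment 6: offset=12 data="uBx" -> buffer=gABWdFqnfxHCuBxB

Answer: gABWdFqnfxHCuBxB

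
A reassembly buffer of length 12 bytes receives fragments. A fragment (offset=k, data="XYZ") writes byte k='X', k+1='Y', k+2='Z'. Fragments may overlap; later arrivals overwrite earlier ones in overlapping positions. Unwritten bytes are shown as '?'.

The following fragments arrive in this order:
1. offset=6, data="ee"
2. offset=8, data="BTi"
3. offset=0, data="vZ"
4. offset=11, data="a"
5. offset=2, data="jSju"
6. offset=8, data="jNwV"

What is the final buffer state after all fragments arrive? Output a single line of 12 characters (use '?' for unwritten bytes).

Answer: vZjSjueejNwV

Derivation:
Fragment 1: offset=6 data="ee" -> buffer=??????ee????
Fragment 2: offset=8 data="BTi" -> buffer=??????eeBTi?
Fragment 3: offset=0 data="vZ" -> buffer=vZ????eeBTi?
Fragment 4: offset=11 data="a" -> buffer=vZ????eeBTia
Fragment 5: offset=2 data="jSju" -> buffer=vZjSjueeBTia
Fragment 6: offset=8 data="jNwV" -> buffer=vZjSjueejNwV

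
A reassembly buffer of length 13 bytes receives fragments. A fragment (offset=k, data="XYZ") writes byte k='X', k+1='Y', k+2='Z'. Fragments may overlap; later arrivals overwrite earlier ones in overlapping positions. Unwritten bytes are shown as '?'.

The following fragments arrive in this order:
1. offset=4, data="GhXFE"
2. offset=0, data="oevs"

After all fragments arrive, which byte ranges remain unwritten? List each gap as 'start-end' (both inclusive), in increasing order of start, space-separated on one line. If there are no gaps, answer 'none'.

Answer: 9-12

Derivation:
Fragment 1: offset=4 len=5
Fragment 2: offset=0 len=4
Gaps: 9-12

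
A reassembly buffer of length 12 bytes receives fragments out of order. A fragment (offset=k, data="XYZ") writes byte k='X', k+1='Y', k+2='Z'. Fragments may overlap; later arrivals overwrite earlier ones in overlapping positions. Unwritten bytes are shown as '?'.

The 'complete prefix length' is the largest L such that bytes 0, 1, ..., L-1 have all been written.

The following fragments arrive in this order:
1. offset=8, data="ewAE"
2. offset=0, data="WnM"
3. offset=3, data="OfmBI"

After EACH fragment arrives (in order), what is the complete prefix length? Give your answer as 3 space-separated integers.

Fragment 1: offset=8 data="ewAE" -> buffer=????????ewAE -> prefix_len=0
Fragment 2: offset=0 data="WnM" -> buffer=WnM?????ewAE -> prefix_len=3
Fragment 3: offset=3 data="OfmBI" -> buffer=WnMOfmBIewAE -> prefix_len=12

Answer: 0 3 12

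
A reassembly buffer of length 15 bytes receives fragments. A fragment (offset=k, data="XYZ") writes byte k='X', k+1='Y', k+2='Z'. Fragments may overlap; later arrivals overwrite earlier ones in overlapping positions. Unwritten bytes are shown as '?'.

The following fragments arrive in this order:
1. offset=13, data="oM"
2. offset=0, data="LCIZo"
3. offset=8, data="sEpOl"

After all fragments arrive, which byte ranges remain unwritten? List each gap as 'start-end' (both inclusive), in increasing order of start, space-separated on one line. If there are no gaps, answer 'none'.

Answer: 5-7

Derivation:
Fragment 1: offset=13 len=2
Fragment 2: offset=0 len=5
Fragment 3: offset=8 len=5
Gaps: 5-7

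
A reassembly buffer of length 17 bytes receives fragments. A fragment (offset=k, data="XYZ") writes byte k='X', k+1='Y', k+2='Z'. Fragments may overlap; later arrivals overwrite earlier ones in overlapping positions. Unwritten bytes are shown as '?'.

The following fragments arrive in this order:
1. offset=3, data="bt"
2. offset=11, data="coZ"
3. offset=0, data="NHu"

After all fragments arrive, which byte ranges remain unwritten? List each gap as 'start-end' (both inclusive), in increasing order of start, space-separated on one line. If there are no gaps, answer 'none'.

Answer: 5-10 14-16

Derivation:
Fragment 1: offset=3 len=2
Fragment 2: offset=11 len=3
Fragment 3: offset=0 len=3
Gaps: 5-10 14-16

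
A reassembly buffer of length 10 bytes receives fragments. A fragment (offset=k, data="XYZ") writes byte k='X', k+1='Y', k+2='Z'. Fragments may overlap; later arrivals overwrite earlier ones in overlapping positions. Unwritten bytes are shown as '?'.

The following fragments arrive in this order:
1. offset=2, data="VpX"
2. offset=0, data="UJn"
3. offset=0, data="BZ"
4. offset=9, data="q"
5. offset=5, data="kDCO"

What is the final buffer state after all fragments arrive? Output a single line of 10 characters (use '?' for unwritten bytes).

Answer: BZnpXkDCOq

Derivation:
Fragment 1: offset=2 data="VpX" -> buffer=??VpX?????
Fragment 2: offset=0 data="UJn" -> buffer=UJnpX?????
Fragment 3: offset=0 data="BZ" -> buffer=BZnpX?????
Fragment 4: offset=9 data="q" -> buffer=BZnpX????q
Fragment 5: offset=5 data="kDCO" -> buffer=BZnpXkDCOq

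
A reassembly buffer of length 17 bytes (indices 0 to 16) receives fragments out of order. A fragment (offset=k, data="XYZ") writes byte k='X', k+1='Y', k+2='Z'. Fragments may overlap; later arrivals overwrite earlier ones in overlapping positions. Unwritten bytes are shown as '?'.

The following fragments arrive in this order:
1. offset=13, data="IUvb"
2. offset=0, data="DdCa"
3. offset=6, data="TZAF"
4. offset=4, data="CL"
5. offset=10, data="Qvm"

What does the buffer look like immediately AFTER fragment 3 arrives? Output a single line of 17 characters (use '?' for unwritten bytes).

Fragment 1: offset=13 data="IUvb" -> buffer=?????????????IUvb
Fragment 2: offset=0 data="DdCa" -> buffer=DdCa?????????IUvb
Fragment 3: offset=6 data="TZAF" -> buffer=DdCa??TZAF???IUvb

Answer: DdCa??TZAF???IUvb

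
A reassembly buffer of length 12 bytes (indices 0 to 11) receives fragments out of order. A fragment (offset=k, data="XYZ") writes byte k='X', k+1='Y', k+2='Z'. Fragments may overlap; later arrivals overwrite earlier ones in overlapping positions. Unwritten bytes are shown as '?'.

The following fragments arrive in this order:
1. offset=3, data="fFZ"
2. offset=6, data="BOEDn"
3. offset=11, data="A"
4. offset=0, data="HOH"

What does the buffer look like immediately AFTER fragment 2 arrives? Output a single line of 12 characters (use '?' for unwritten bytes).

Answer: ???fFZBOEDn?

Derivation:
Fragment 1: offset=3 data="fFZ" -> buffer=???fFZ??????
Fragment 2: offset=6 data="BOEDn" -> buffer=???fFZBOEDn?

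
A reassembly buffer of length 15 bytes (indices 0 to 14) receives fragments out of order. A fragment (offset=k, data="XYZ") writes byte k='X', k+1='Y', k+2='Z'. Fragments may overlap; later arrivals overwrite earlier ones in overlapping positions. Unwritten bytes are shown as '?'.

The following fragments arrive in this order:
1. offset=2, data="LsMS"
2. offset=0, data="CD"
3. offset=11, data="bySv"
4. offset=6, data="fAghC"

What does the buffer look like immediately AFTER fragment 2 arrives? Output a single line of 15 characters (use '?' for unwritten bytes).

Fragment 1: offset=2 data="LsMS" -> buffer=??LsMS?????????
Fragment 2: offset=0 data="CD" -> buffer=CDLsMS?????????

Answer: CDLsMS?????????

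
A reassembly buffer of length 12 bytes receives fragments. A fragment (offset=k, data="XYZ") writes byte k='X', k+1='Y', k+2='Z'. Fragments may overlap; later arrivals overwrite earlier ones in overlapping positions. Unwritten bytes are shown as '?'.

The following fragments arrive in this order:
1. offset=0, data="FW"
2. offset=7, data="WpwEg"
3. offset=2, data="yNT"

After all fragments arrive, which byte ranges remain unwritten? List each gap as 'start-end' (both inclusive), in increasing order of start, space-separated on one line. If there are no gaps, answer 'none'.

Fragment 1: offset=0 len=2
Fragment 2: offset=7 len=5
Fragment 3: offset=2 len=3
Gaps: 5-6

Answer: 5-6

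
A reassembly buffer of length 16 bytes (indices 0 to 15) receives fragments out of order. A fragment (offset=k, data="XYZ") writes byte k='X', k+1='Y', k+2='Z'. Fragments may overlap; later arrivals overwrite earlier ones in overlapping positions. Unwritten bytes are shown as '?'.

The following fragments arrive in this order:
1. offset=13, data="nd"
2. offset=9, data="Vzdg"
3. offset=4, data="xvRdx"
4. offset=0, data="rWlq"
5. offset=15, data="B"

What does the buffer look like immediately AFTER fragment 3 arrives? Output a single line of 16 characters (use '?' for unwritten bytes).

Fragment 1: offset=13 data="nd" -> buffer=?????????????nd?
Fragment 2: offset=9 data="Vzdg" -> buffer=?????????Vzdgnd?
Fragment 3: offset=4 data="xvRdx" -> buffer=????xvRdxVzdgnd?

Answer: ????xvRdxVzdgnd?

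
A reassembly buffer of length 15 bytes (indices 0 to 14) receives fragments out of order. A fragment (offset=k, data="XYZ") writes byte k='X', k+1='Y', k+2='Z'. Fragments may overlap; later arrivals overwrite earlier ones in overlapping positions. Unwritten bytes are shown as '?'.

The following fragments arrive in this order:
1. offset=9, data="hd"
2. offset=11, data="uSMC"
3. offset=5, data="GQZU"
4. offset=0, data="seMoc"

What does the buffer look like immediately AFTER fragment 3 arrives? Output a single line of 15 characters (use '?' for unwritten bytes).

Fragment 1: offset=9 data="hd" -> buffer=?????????hd????
Fragment 2: offset=11 data="uSMC" -> buffer=?????????hduSMC
Fragment 3: offset=5 data="GQZU" -> buffer=?????GQZUhduSMC

Answer: ?????GQZUhduSMC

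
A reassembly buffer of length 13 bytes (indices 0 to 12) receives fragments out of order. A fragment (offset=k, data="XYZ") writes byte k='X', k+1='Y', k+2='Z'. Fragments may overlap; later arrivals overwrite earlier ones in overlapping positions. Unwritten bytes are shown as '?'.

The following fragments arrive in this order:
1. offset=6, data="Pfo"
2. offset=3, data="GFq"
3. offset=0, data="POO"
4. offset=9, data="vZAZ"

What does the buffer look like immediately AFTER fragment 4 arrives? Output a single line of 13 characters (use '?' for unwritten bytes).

Answer: POOGFqPfovZAZ

Derivation:
Fragment 1: offset=6 data="Pfo" -> buffer=??????Pfo????
Fragment 2: offset=3 data="GFq" -> buffer=???GFqPfo????
Fragment 3: offset=0 data="POO" -> buffer=POOGFqPfo????
Fragment 4: offset=9 data="vZAZ" -> buffer=POOGFqPfovZAZ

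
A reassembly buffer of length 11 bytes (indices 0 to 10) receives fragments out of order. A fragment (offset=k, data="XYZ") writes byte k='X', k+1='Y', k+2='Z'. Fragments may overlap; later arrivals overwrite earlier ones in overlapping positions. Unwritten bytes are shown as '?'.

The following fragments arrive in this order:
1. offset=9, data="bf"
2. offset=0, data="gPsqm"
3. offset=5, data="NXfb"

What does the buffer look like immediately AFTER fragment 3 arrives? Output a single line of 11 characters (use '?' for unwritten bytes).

Fragment 1: offset=9 data="bf" -> buffer=?????????bf
Fragment 2: offset=0 data="gPsqm" -> buffer=gPsqm????bf
Fragment 3: offset=5 data="NXfb" -> buffer=gPsqmNXfbbf

Answer: gPsqmNXfbbf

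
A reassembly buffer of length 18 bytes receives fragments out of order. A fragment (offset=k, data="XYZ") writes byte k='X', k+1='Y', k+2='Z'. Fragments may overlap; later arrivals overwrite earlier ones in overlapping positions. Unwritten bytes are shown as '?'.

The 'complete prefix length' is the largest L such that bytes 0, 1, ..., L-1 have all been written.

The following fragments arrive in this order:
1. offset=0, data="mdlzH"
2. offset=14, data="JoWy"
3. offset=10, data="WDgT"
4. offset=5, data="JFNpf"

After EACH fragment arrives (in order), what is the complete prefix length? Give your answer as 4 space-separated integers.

Answer: 5 5 5 18

Derivation:
Fragment 1: offset=0 data="mdlzH" -> buffer=mdlzH????????????? -> prefix_len=5
Fragment 2: offset=14 data="JoWy" -> buffer=mdlzH?????????JoWy -> prefix_len=5
Fragment 3: offset=10 data="WDgT" -> buffer=mdlzH?????WDgTJoWy -> prefix_len=5
Fragment 4: offset=5 data="JFNpf" -> buffer=mdlzHJFNpfWDgTJoWy -> prefix_len=18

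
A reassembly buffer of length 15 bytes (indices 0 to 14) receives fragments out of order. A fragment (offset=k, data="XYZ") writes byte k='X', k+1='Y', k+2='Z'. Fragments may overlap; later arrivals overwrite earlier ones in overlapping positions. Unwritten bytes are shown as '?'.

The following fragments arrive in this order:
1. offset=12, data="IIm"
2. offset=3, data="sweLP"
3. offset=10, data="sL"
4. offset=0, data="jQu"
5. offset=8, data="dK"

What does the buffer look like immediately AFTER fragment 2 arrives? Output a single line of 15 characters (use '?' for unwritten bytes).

Fragment 1: offset=12 data="IIm" -> buffer=????????????IIm
Fragment 2: offset=3 data="sweLP" -> buffer=???sweLP????IIm

Answer: ???sweLP????IIm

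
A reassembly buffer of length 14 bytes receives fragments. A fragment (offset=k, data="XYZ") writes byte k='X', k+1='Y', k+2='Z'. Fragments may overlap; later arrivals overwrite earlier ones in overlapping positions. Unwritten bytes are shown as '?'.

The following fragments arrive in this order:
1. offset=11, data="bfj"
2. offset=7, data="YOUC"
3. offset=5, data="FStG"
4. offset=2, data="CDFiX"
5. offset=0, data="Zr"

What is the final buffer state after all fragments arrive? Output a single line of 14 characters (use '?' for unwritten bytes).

Fragment 1: offset=11 data="bfj" -> buffer=???????????bfj
Fragment 2: offset=7 data="YOUC" -> buffer=???????YOUCbfj
Fragment 3: offset=5 data="FStG" -> buffer=?????FStGUCbfj
Fragment 4: offset=2 data="CDFiX" -> buffer=??CDFiXtGUCbfj
Fragment 5: offset=0 data="Zr" -> buffer=ZrCDFiXtGUCbfj

Answer: ZrCDFiXtGUCbfj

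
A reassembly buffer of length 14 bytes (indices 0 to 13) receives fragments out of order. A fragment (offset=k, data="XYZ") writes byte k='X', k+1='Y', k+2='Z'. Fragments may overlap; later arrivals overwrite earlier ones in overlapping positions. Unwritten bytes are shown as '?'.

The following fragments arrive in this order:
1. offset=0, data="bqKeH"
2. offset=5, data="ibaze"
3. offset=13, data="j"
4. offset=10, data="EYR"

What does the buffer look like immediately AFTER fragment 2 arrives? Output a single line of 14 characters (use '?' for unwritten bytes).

Answer: bqKeHibaze????

Derivation:
Fragment 1: offset=0 data="bqKeH" -> buffer=bqKeH?????????
Fragment 2: offset=5 data="ibaze" -> buffer=bqKeHibaze????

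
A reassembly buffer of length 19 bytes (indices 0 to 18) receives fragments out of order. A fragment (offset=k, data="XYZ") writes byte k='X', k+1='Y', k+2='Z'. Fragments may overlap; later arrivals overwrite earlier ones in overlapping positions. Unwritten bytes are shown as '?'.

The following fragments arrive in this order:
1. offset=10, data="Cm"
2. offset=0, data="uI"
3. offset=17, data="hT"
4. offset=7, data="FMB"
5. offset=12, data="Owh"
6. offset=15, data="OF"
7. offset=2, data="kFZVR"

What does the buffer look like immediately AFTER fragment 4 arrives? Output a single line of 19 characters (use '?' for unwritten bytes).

Answer: uI?????FMBCm?????hT

Derivation:
Fragment 1: offset=10 data="Cm" -> buffer=??????????Cm???????
Fragment 2: offset=0 data="uI" -> buffer=uI????????Cm???????
Fragment 3: offset=17 data="hT" -> buffer=uI????????Cm?????hT
Fragment 4: offset=7 data="FMB" -> buffer=uI?????FMBCm?????hT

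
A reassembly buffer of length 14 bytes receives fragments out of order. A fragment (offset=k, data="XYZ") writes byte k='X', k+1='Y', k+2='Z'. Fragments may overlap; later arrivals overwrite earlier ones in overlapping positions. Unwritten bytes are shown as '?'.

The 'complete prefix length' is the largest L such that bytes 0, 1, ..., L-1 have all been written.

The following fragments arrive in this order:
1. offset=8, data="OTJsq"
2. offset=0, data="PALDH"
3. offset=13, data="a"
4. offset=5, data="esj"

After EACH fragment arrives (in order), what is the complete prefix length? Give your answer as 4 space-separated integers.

Fragment 1: offset=8 data="OTJsq" -> buffer=????????OTJsq? -> prefix_len=0
Fragment 2: offset=0 data="PALDH" -> buffer=PALDH???OTJsq? -> prefix_len=5
Fragment 3: offset=13 data="a" -> buffer=PALDH???OTJsqa -> prefix_len=5
Fragment 4: offset=5 data="esj" -> buffer=PALDHesjOTJsqa -> prefix_len=14

Answer: 0 5 5 14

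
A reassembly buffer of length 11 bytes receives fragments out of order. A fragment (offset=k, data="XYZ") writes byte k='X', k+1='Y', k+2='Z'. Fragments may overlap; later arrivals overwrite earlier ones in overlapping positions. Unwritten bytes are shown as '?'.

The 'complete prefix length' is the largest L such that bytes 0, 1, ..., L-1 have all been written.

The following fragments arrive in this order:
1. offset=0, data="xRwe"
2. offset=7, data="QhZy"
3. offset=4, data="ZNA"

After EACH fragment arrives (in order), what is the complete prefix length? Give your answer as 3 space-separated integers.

Fragment 1: offset=0 data="xRwe" -> buffer=xRwe??????? -> prefix_len=4
Fragment 2: offset=7 data="QhZy" -> buffer=xRwe???QhZy -> prefix_len=4
Fragment 3: offset=4 data="ZNA" -> buffer=xRweZNAQhZy -> prefix_len=11

Answer: 4 4 11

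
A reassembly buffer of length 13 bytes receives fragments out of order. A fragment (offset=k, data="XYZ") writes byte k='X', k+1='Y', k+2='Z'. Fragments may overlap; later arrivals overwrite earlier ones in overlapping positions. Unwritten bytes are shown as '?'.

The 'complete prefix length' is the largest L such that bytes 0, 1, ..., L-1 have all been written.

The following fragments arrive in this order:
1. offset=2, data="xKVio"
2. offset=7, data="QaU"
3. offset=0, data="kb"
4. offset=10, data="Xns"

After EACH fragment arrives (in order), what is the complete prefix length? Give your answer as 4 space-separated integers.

Fragment 1: offset=2 data="xKVio" -> buffer=??xKVio?????? -> prefix_len=0
Fragment 2: offset=7 data="QaU" -> buffer=??xKVioQaU??? -> prefix_len=0
Fragment 3: offset=0 data="kb" -> buffer=kbxKVioQaU??? -> prefix_len=10
Fragment 4: offset=10 data="Xns" -> buffer=kbxKVioQaUXns -> prefix_len=13

Answer: 0 0 10 13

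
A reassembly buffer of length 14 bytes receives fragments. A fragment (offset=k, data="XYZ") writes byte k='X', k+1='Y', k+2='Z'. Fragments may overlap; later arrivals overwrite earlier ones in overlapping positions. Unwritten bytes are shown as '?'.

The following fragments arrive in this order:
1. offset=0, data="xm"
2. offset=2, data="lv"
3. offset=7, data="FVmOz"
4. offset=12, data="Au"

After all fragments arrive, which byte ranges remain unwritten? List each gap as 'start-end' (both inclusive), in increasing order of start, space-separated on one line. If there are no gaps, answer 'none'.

Answer: 4-6

Derivation:
Fragment 1: offset=0 len=2
Fragment 2: offset=2 len=2
Fragment 3: offset=7 len=5
Fragment 4: offset=12 len=2
Gaps: 4-6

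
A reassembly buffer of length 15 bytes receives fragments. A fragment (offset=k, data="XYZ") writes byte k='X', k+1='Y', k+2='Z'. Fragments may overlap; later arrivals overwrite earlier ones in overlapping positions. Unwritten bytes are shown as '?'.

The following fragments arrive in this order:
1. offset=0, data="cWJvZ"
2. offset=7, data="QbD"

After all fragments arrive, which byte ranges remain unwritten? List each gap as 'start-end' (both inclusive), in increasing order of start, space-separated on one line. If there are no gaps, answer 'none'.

Fragment 1: offset=0 len=5
Fragment 2: offset=7 len=3
Gaps: 5-6 10-14

Answer: 5-6 10-14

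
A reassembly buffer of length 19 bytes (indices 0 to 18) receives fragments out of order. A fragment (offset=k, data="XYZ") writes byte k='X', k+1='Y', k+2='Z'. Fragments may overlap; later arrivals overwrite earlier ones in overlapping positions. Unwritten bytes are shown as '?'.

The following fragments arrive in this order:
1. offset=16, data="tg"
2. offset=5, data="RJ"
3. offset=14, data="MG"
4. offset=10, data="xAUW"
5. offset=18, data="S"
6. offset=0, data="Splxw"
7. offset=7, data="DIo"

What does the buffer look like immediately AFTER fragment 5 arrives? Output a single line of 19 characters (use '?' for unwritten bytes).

Fragment 1: offset=16 data="tg" -> buffer=????????????????tg?
Fragment 2: offset=5 data="RJ" -> buffer=?????RJ?????????tg?
Fragment 3: offset=14 data="MG" -> buffer=?????RJ???????MGtg?
Fragment 4: offset=10 data="xAUW" -> buffer=?????RJ???xAUWMGtg?
Fragment 5: offset=18 data="S" -> buffer=?????RJ???xAUWMGtgS

Answer: ?????RJ???xAUWMGtgS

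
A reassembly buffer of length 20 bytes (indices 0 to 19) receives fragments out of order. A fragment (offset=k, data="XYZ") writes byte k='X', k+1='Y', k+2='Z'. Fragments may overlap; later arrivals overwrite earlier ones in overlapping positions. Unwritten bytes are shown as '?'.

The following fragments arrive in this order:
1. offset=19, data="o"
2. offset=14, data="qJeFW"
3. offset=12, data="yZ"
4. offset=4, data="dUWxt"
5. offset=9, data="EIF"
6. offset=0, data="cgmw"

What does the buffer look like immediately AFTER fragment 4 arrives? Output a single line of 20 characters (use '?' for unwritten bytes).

Answer: ????dUWxt???yZqJeFWo

Derivation:
Fragment 1: offset=19 data="o" -> buffer=???????????????????o
Fragment 2: offset=14 data="qJeFW" -> buffer=??????????????qJeFWo
Fragment 3: offset=12 data="yZ" -> buffer=????????????yZqJeFWo
Fragment 4: offset=4 data="dUWxt" -> buffer=????dUWxt???yZqJeFWo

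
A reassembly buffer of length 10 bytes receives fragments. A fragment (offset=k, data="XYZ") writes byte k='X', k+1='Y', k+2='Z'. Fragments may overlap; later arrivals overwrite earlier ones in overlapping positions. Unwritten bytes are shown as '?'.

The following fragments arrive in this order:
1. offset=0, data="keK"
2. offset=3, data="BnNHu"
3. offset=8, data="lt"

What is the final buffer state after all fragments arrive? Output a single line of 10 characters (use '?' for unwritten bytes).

Answer: keKBnNHult

Derivation:
Fragment 1: offset=0 data="keK" -> buffer=keK???????
Fragment 2: offset=3 data="BnNHu" -> buffer=keKBnNHu??
Fragment 3: offset=8 data="lt" -> buffer=keKBnNHult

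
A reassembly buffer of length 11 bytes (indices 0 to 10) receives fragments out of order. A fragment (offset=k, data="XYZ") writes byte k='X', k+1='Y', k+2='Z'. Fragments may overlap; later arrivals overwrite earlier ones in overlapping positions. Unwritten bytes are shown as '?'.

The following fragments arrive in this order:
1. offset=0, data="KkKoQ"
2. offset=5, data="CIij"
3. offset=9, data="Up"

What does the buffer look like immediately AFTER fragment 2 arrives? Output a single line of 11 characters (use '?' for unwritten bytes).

Answer: KkKoQCIij??

Derivation:
Fragment 1: offset=0 data="KkKoQ" -> buffer=KkKoQ??????
Fragment 2: offset=5 data="CIij" -> buffer=KkKoQCIij??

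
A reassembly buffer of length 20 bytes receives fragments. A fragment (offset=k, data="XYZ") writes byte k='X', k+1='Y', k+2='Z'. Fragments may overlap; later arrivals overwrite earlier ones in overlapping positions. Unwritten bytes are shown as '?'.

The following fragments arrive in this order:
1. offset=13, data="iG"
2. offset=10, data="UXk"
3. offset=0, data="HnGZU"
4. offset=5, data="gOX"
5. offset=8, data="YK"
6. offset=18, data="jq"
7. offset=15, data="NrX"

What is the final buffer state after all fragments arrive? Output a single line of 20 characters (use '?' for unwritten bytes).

Fragment 1: offset=13 data="iG" -> buffer=?????????????iG?????
Fragment 2: offset=10 data="UXk" -> buffer=??????????UXkiG?????
Fragment 3: offset=0 data="HnGZU" -> buffer=HnGZU?????UXkiG?????
Fragment 4: offset=5 data="gOX" -> buffer=HnGZUgOX??UXkiG?????
Fragment 5: offset=8 data="YK" -> buffer=HnGZUgOXYKUXkiG?????
Fragment 6: offset=18 data="jq" -> buffer=HnGZUgOXYKUXkiG???jq
Fragment 7: offset=15 data="NrX" -> buffer=HnGZUgOXYKUXkiGNrXjq

Answer: HnGZUgOXYKUXkiGNrXjq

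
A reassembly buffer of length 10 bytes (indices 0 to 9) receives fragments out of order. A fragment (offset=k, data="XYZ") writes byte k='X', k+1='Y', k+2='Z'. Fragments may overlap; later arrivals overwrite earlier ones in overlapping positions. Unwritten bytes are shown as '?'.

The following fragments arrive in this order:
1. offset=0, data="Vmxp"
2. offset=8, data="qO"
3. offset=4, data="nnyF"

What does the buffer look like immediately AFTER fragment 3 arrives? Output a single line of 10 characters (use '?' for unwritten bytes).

Answer: VmxpnnyFqO

Derivation:
Fragment 1: offset=0 data="Vmxp" -> buffer=Vmxp??????
Fragment 2: offset=8 data="qO" -> buffer=Vmxp????qO
Fragment 3: offset=4 data="nnyF" -> buffer=VmxpnnyFqO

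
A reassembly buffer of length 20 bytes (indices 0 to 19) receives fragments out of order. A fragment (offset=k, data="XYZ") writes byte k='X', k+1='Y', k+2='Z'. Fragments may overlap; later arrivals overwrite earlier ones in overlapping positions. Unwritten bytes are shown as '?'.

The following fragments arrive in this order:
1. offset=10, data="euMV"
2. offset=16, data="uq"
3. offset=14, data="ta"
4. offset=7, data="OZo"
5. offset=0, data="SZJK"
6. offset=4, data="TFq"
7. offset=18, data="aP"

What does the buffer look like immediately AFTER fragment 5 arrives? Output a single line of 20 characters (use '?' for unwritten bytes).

Answer: SZJK???OZoeuMVtauq??

Derivation:
Fragment 1: offset=10 data="euMV" -> buffer=??????????euMV??????
Fragment 2: offset=16 data="uq" -> buffer=??????????euMV??uq??
Fragment 3: offset=14 data="ta" -> buffer=??????????euMVtauq??
Fragment 4: offset=7 data="OZo" -> buffer=???????OZoeuMVtauq??
Fragment 5: offset=0 data="SZJK" -> buffer=SZJK???OZoeuMVtauq??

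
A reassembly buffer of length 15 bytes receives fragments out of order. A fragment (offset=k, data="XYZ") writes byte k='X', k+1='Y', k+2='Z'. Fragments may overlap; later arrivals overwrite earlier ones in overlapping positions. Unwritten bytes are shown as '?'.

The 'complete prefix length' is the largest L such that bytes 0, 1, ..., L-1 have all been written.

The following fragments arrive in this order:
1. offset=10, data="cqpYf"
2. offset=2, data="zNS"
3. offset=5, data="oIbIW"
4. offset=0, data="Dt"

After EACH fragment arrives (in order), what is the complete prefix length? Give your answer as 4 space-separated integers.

Answer: 0 0 0 15

Derivation:
Fragment 1: offset=10 data="cqpYf" -> buffer=??????????cqpYf -> prefix_len=0
Fragment 2: offset=2 data="zNS" -> buffer=??zNS?????cqpYf -> prefix_len=0
Fragment 3: offset=5 data="oIbIW" -> buffer=??zNSoIbIWcqpYf -> prefix_len=0
Fragment 4: offset=0 data="Dt" -> buffer=DtzNSoIbIWcqpYf -> prefix_len=15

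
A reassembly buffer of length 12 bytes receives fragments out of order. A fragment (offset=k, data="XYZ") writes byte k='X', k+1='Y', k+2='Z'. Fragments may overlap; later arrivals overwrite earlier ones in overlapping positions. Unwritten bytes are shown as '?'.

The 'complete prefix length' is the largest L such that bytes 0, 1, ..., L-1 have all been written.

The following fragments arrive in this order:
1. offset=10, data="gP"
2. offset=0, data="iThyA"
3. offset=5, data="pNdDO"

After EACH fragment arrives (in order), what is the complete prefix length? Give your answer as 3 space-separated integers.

Fragment 1: offset=10 data="gP" -> buffer=??????????gP -> prefix_len=0
Fragment 2: offset=0 data="iThyA" -> buffer=iThyA?????gP -> prefix_len=5
Fragment 3: offset=5 data="pNdDO" -> buffer=iThyApNdDOgP -> prefix_len=12

Answer: 0 5 12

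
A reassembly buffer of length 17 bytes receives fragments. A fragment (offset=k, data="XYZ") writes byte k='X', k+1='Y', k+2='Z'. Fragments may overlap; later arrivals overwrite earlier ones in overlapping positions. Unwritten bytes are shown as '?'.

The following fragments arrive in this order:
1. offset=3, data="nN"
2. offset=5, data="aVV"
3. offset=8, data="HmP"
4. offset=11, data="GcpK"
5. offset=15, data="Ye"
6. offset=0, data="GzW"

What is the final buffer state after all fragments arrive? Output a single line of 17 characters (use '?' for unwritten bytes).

Fragment 1: offset=3 data="nN" -> buffer=???nN????????????
Fragment 2: offset=5 data="aVV" -> buffer=???nNaVV?????????
Fragment 3: offset=8 data="HmP" -> buffer=???nNaVVHmP??????
Fragment 4: offset=11 data="GcpK" -> buffer=???nNaVVHmPGcpK??
Fragment 5: offset=15 data="Ye" -> buffer=???nNaVVHmPGcpKYe
Fragment 6: offset=0 data="GzW" -> buffer=GzWnNaVVHmPGcpKYe

Answer: GzWnNaVVHmPGcpKYe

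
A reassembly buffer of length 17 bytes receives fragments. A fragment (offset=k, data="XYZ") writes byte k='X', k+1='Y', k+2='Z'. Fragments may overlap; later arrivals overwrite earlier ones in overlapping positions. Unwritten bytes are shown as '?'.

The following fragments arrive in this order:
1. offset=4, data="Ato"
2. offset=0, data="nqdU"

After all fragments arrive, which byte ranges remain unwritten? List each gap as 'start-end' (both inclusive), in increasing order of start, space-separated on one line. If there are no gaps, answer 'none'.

Fragment 1: offset=4 len=3
Fragment 2: offset=0 len=4
Gaps: 7-16

Answer: 7-16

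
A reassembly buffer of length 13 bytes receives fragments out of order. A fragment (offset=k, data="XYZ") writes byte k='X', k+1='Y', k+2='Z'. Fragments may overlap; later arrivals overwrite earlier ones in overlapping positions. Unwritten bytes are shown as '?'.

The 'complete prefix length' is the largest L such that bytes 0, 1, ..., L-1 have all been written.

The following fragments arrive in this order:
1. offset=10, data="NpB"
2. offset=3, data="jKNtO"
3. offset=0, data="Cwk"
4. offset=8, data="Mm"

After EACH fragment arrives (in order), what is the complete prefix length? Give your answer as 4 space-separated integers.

Answer: 0 0 8 13

Derivation:
Fragment 1: offset=10 data="NpB" -> buffer=??????????NpB -> prefix_len=0
Fragment 2: offset=3 data="jKNtO" -> buffer=???jKNtO??NpB -> prefix_len=0
Fragment 3: offset=0 data="Cwk" -> buffer=CwkjKNtO??NpB -> prefix_len=8
Fragment 4: offset=8 data="Mm" -> buffer=CwkjKNtOMmNpB -> prefix_len=13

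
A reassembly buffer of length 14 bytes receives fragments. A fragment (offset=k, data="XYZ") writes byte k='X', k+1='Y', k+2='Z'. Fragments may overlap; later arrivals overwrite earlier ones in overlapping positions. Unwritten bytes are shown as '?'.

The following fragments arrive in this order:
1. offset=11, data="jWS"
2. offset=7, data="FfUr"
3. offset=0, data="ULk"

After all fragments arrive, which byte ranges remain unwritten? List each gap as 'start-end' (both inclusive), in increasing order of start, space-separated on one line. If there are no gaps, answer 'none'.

Answer: 3-6

Derivation:
Fragment 1: offset=11 len=3
Fragment 2: offset=7 len=4
Fragment 3: offset=0 len=3
Gaps: 3-6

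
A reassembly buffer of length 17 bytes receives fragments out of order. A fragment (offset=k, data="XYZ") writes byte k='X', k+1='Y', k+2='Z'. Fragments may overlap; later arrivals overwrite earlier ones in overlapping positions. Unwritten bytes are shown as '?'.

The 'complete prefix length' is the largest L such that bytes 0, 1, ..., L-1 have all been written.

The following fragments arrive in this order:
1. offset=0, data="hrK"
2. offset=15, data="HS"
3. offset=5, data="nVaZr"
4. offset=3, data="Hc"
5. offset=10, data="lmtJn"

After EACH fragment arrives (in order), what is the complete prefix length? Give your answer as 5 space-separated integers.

Fragment 1: offset=0 data="hrK" -> buffer=hrK?????????????? -> prefix_len=3
Fragment 2: offset=15 data="HS" -> buffer=hrK????????????HS -> prefix_len=3
Fragment 3: offset=5 data="nVaZr" -> buffer=hrK??nVaZr?????HS -> prefix_len=3
Fragment 4: offset=3 data="Hc" -> buffer=hrKHcnVaZr?????HS -> prefix_len=10
Fragment 5: offset=10 data="lmtJn" -> buffer=hrKHcnVaZrlmtJnHS -> prefix_len=17

Answer: 3 3 3 10 17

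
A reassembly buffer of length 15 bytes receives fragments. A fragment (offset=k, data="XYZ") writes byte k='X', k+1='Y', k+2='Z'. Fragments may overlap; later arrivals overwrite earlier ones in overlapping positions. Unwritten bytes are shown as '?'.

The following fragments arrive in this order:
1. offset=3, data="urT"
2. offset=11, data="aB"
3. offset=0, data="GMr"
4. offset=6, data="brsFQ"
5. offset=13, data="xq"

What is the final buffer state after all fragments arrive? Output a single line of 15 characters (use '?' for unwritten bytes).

Answer: GMrurTbrsFQaBxq

Derivation:
Fragment 1: offset=3 data="urT" -> buffer=???urT?????????
Fragment 2: offset=11 data="aB" -> buffer=???urT?????aB??
Fragment 3: offset=0 data="GMr" -> buffer=GMrurT?????aB??
Fragment 4: offset=6 data="brsFQ" -> buffer=GMrurTbrsFQaB??
Fragment 5: offset=13 data="xq" -> buffer=GMrurTbrsFQaBxq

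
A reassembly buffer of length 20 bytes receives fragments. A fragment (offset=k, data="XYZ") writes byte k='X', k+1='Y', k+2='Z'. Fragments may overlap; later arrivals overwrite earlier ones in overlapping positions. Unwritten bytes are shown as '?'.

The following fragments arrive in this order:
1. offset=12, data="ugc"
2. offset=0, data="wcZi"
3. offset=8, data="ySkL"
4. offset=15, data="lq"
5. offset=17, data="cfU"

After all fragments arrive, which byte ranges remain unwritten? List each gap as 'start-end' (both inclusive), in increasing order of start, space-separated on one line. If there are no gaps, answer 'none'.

Answer: 4-7

Derivation:
Fragment 1: offset=12 len=3
Fragment 2: offset=0 len=4
Fragment 3: offset=8 len=4
Fragment 4: offset=15 len=2
Fragment 5: offset=17 len=3
Gaps: 4-7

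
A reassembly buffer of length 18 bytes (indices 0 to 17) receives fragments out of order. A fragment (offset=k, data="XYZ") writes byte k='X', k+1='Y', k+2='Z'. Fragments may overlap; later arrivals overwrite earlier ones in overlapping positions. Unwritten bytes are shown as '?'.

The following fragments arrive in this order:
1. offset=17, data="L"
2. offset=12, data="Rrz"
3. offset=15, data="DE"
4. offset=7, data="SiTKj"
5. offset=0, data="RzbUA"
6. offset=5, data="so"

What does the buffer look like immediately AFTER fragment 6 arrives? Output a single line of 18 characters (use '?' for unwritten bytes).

Answer: RzbUAsoSiTKjRrzDEL

Derivation:
Fragment 1: offset=17 data="L" -> buffer=?????????????????L
Fragment 2: offset=12 data="Rrz" -> buffer=????????????Rrz??L
Fragment 3: offset=15 data="DE" -> buffer=????????????RrzDEL
Fragment 4: offset=7 data="SiTKj" -> buffer=???????SiTKjRrzDEL
Fragment 5: offset=0 data="RzbUA" -> buffer=RzbUA??SiTKjRrzDEL
Fragment 6: offset=5 data="so" -> buffer=RzbUAsoSiTKjRrzDEL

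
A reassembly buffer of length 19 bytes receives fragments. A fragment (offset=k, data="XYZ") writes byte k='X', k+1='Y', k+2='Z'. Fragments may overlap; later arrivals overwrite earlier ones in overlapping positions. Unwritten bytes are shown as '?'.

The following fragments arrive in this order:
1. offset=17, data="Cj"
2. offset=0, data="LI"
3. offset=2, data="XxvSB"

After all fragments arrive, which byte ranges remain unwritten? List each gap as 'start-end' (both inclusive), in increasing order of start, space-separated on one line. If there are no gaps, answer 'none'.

Fragment 1: offset=17 len=2
Fragment 2: offset=0 len=2
Fragment 3: offset=2 len=5
Gaps: 7-16

Answer: 7-16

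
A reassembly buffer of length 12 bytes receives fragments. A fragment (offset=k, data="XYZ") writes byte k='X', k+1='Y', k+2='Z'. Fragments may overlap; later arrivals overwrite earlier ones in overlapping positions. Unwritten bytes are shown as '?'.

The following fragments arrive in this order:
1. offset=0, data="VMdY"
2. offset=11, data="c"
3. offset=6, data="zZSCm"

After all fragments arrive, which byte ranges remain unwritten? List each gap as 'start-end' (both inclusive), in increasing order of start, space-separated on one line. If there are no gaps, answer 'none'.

Fragment 1: offset=0 len=4
Fragment 2: offset=11 len=1
Fragment 3: offset=6 len=5
Gaps: 4-5

Answer: 4-5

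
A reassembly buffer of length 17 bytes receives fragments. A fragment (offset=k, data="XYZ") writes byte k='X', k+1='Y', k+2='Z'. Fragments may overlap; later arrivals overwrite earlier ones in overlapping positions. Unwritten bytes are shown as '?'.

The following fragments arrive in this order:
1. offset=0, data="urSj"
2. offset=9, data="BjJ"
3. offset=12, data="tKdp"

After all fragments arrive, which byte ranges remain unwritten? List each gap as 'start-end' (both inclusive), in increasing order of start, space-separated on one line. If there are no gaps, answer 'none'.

Answer: 4-8 16-16

Derivation:
Fragment 1: offset=0 len=4
Fragment 2: offset=9 len=3
Fragment 3: offset=12 len=4
Gaps: 4-8 16-16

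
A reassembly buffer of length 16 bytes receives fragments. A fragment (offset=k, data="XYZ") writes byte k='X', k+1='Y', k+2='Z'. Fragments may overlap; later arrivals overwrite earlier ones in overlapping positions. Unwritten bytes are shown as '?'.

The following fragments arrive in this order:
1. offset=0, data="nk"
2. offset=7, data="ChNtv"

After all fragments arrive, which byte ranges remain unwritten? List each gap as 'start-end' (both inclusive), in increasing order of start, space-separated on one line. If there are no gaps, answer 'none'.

Answer: 2-6 12-15

Derivation:
Fragment 1: offset=0 len=2
Fragment 2: offset=7 len=5
Gaps: 2-6 12-15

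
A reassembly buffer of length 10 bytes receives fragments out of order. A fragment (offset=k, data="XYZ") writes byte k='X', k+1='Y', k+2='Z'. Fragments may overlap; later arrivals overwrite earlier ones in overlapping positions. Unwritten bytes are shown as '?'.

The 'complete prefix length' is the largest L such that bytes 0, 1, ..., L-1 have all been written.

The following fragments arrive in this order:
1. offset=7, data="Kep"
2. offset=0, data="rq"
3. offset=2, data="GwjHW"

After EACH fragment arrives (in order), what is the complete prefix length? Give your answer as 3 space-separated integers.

Answer: 0 2 10

Derivation:
Fragment 1: offset=7 data="Kep" -> buffer=???????Kep -> prefix_len=0
Fragment 2: offset=0 data="rq" -> buffer=rq?????Kep -> prefix_len=2
Fragment 3: offset=2 data="GwjHW" -> buffer=rqGwjHWKep -> prefix_len=10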